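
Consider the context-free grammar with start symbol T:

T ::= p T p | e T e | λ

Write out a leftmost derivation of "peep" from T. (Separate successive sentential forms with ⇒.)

T ⇒ pTp   [T ::= p T p]
pTp ⇒ peTep   [T ::= e T e]
peTep ⇒ peep   [T ::= λ]

T⇒pTp⇒peTep⇒peep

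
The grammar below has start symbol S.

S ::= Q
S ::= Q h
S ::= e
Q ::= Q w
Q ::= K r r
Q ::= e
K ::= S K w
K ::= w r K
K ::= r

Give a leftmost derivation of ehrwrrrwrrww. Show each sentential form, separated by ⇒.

S⇒Q⇒Qw⇒Qww⇒Krrww⇒SKwrrww⇒QKwrrww⇒KrrKwrrww⇒SKwrrKwrrww⇒QhKwrrKwrrww⇒ehKwrrKwrrww⇒ehrwrrKwrrww⇒ehrwrrrwrrww

S ⇒ Q   [S ::= Q]
Q ⇒ Qw   [Q ::= Q w]
Qw ⇒ Qww   [Q ::= Q w]
Qww ⇒ Krrww   [Q ::= K r r]
Krrww ⇒ SKwrrww   [K ::= S K w]
SKwrrww ⇒ QKwrrww   [S ::= Q]
QKwrrww ⇒ KrrKwrrww   [Q ::= K r r]
KrrKwrrww ⇒ SKwrrKwrrww   [K ::= S K w]
SKwrrKwrrww ⇒ QhKwrrKwrrww   [S ::= Q h]
QhKwrrKwrrww ⇒ ehKwrrKwrrww   [Q ::= e]
ehKwrrKwrrww ⇒ ehrwrrKwrrww   [K ::= r]
ehrwrrKwrrww ⇒ ehrwrrrwrrww   [K ::= r]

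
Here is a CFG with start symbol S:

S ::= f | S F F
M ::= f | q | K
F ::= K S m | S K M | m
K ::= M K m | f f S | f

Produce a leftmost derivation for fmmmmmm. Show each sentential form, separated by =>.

S => SFF => SFFFF => SFFFFFF => fFFFFFF => fmFFFFF => fmmFFFF => fmmmFFF => fmmmmFF => fmmmmmF => fmmmmmm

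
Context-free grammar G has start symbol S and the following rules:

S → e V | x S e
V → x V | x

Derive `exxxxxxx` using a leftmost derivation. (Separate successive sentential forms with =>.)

S => eV   [S → e V]
eV => exV   [V → x V]
exV => exxV   [V → x V]
exxV => exxxV   [V → x V]
exxxV => exxxxV   [V → x V]
exxxxV => exxxxxV   [V → x V]
exxxxxV => exxxxxxV   [V → x V]
exxxxxxV => exxxxxxx   [V → x]

S => eV => exV => exxV => exxxV => exxxxV => exxxxxV => exxxxxxV => exxxxxxx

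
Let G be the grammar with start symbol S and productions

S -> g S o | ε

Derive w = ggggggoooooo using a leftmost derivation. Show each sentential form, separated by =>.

S => gSo   [S -> g S o]
gSo => ggSoo   [S -> g S o]
ggSoo => gggSooo   [S -> g S o]
gggSooo => ggggSoooo   [S -> g S o]
ggggSoooo => gggggSooooo   [S -> g S o]
gggggSooooo => ggggggSoooooo   [S -> g S o]
ggggggSoooooo => ggggggoooooo   [S -> ε]

S => gSo => ggSoo => gggSooo => ggggSoooo => gggggSooooo => ggggggSoooooo => ggggggoooooo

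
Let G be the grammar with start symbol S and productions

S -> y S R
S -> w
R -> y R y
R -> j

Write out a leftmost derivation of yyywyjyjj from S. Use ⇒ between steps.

S⇒ySR⇒yySRR⇒yyySRRR⇒yyywRRR⇒yyywyRyRR⇒yyywyjyRR⇒yyywyjyjR⇒yyywyjyjj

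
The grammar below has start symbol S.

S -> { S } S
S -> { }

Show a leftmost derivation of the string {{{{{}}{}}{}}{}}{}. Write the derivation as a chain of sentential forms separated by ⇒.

S ⇒ {S}S ⇒ {{S}S}S ⇒ {{{S}S}S}S ⇒ {{{{S}S}S}S}S ⇒ {{{{{}}S}S}S}S ⇒ {{{{{}}{}}S}S}S ⇒ {{{{{}}{}}{}}S}S ⇒ {{{{{}}{}}{}}{}}S ⇒ {{{{{}}{}}{}}{}}{}

S ⇒ {S}S   [S -> { S } S]
{S}S ⇒ {{S}S}S   [S -> { S } S]
{{S}S}S ⇒ {{{S}S}S}S   [S -> { S } S]
{{{S}S}S}S ⇒ {{{{S}S}S}S}S   [S -> { S } S]
{{{{S}S}S}S}S ⇒ {{{{{}}S}S}S}S   [S -> { }]
{{{{{}}S}S}S}S ⇒ {{{{{}}{}}S}S}S   [S -> { }]
{{{{{}}{}}S}S}S ⇒ {{{{{}}{}}{}}S}S   [S -> { }]
{{{{{}}{}}{}}S}S ⇒ {{{{{}}{}}{}}{}}S   [S -> { }]
{{{{{}}{}}{}}{}}S ⇒ {{{{{}}{}}{}}{}}{}   [S -> { }]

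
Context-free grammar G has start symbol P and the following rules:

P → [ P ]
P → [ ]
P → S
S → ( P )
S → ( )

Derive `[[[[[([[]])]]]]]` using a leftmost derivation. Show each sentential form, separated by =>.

P => [P] => [[P]] => [[[P]]] => [[[[P]]]] => [[[[[P]]]]] => [[[[[S]]]]] => [[[[[(P)]]]]] => [[[[[([P])]]]]] => [[[[[([[]])]]]]]

P => [P]   [P → [ P ]]
[P] => [[P]]   [P → [ P ]]
[[P]] => [[[P]]]   [P → [ P ]]
[[[P]]] => [[[[P]]]]   [P → [ P ]]
[[[[P]]]] => [[[[[P]]]]]   [P → [ P ]]
[[[[[P]]]]] => [[[[[S]]]]]   [P → S]
[[[[[S]]]]] => [[[[[(P)]]]]]   [S → ( P )]
[[[[[(P)]]]]] => [[[[[([P])]]]]]   [P → [ P ]]
[[[[[([P])]]]]] => [[[[[([[]])]]]]]   [P → [ ]]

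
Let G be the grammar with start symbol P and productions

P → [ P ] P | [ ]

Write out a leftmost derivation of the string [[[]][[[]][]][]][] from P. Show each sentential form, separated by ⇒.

P ⇒ [P]P ⇒ [[P]P]P ⇒ [[[]]P]P ⇒ [[[]][P]P]P ⇒ [[[]][[P]P]P]P ⇒ [[[]][[[]]P]P]P ⇒ [[[]][[[]][]]P]P ⇒ [[[]][[[]][]][]]P ⇒ [[[]][[[]][]][]][]

P ⇒ [P]P   [P → [ P ] P]
[P]P ⇒ [[P]P]P   [P → [ P ] P]
[[P]P]P ⇒ [[[]]P]P   [P → [ ]]
[[[]]P]P ⇒ [[[]][P]P]P   [P → [ P ] P]
[[[]][P]P]P ⇒ [[[]][[P]P]P]P   [P → [ P ] P]
[[[]][[P]P]P]P ⇒ [[[]][[[]]P]P]P   [P → [ ]]
[[[]][[[]]P]P]P ⇒ [[[]][[[]][]]P]P   [P → [ ]]
[[[]][[[]][]]P]P ⇒ [[[]][[[]][]][]]P   [P → [ ]]
[[[]][[[]][]][]]P ⇒ [[[]][[[]][]][]][]   [P → [ ]]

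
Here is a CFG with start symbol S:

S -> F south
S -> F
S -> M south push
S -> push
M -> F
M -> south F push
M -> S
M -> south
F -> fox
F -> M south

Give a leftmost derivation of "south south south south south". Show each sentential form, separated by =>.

S => F south => M south south => S south south => F south south => M south south south => F south south south => M south south south south => south south south south south

S => F south   [S -> F south]
F south => M south south   [F -> M south]
M south south => S south south   [M -> S]
S south south => F south south   [S -> F]
F south south => M south south south   [F -> M south]
M south south south => F south south south   [M -> F]
F south south south => M south south south south   [F -> M south]
M south south south south => south south south south south   [M -> south]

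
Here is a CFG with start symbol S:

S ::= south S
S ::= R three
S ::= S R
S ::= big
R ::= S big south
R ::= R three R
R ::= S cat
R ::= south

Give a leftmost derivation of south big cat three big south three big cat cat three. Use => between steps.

S => R three   [S ::= R three]
R three => S cat three   [R ::= S cat]
S cat three => S R cat three   [S ::= S R]
S R cat three => R three R cat three   [S ::= R three]
R three R cat three => S big south three R cat three   [R ::= S big south]
S big south three R cat three => R three big south three R cat three   [S ::= R three]
R three big south three R cat three => S cat three big south three R cat three   [R ::= S cat]
S cat three big south three R cat three => south S cat three big south three R cat three   [S ::= south S]
south S cat three big south three R cat three => south big cat three big south three R cat three   [S ::= big]
south big cat three big south three R cat three => south big cat three big south three S cat cat three   [R ::= S cat]
south big cat three big south three S cat cat three => south big cat three big south three big cat cat three   [S ::= big]

S => R three => S cat three => S R cat three => R three R cat three => S big south three R cat three => R three big south three R cat three => S cat three big south three R cat three => south S cat three big south three R cat three => south big cat three big south three R cat three => south big cat three big south three S cat cat three => south big cat three big south three big cat cat three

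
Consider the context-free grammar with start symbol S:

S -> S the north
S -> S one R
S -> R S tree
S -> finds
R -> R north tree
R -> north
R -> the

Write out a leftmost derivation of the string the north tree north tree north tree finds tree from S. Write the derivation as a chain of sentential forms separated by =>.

S => R S tree   [S -> R S tree]
R S tree => R north tree S tree   [R -> R north tree]
R north tree S tree => R north tree north tree S tree   [R -> R north tree]
R north tree north tree S tree => R north tree north tree north tree S tree   [R -> R north tree]
R north tree north tree north tree S tree => the north tree north tree north tree S tree   [R -> the]
the north tree north tree north tree S tree => the north tree north tree north tree finds tree   [S -> finds]

S => R S tree => R north tree S tree => R north tree north tree S tree => R north tree north tree north tree S tree => the north tree north tree north tree S tree => the north tree north tree north tree finds tree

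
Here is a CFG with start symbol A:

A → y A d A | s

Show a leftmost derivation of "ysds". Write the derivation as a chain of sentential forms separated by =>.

A => yAdA   [A → y A d A]
yAdA => ysdA   [A → s]
ysdA => ysds   [A → s]

A => yAdA => ysdA => ysds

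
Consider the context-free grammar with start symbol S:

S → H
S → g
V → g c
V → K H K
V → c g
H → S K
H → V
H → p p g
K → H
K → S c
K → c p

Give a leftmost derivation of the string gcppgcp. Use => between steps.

S => H   [S → H]
H => V   [H → V]
V => KHK   [V → K H K]
KHK => ScHK   [K → S c]
ScHK => gcHK   [S → g]
gcHK => gcppgK   [H → p p g]
gcppgK => gcppgcp   [K → c p]

S => H => V => KHK => ScHK => gcHK => gcppgK => gcppgcp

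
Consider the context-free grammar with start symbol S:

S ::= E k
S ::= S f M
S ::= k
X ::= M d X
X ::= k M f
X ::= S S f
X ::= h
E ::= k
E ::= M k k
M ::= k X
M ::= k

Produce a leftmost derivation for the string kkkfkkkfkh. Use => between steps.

S => SfM   [S ::= S f M]
SfM => EkfM   [S ::= E k]
EkfM => MkkkfM   [E ::= M k k]
MkkkfM => kXkkkfM   [M ::= k X]
kXkkkfM => kkMfkkkfM   [X ::= k M f]
kkMfkkkfM => kkkfkkkfM   [M ::= k]
kkkfkkkfM => kkkfkkkfkX   [M ::= k X]
kkkfkkkfkX => kkkfkkkfkh   [X ::= h]

S=>SfM=>EkfM=>MkkkfM=>kXkkkfM=>kkMfkkkfM=>kkkfkkkfM=>kkkfkkkfkX=>kkkfkkkfkh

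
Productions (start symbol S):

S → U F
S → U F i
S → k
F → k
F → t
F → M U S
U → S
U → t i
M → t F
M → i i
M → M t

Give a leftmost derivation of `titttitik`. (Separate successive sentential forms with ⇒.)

S⇒UF⇒tiF⇒tiMUS⇒titFUS⇒tittUS⇒tittSS⇒tittUFiS⇒titttiFiS⇒titttitiS⇒titttitik

S ⇒ UF   [S → U F]
UF ⇒ tiF   [U → t i]
tiF ⇒ tiMUS   [F → M U S]
tiMUS ⇒ titFUS   [M → t F]
titFUS ⇒ tittUS   [F → t]
tittUS ⇒ tittSS   [U → S]
tittSS ⇒ tittUFiS   [S → U F i]
tittUFiS ⇒ titttiFiS   [U → t i]
titttiFiS ⇒ titttitiS   [F → t]
titttitiS ⇒ titttitik   [S → k]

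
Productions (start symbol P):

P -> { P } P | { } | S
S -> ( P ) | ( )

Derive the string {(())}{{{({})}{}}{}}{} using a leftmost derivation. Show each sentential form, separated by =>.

P => {P}P => {S}P => {(P)}P => {(S)}P => {(())}P => {(())}{P}P => {(())}{{P}P}P => {(())}{{{P}P}P}P => {(())}{{{S}P}P}P => {(())}{{{(P)}P}P}P => {(())}{{{({})}P}P}P => {(())}{{{({})}{}}P}P => {(())}{{{({})}{}}{}}P => {(())}{{{({})}{}}{}}{}

P => {P}P   [P -> { P } P]
{P}P => {S}P   [P -> S]
{S}P => {(P)}P   [S -> ( P )]
{(P)}P => {(S)}P   [P -> S]
{(S)}P => {(())}P   [S -> ( )]
{(())}P => {(())}{P}P   [P -> { P } P]
{(())}{P}P => {(())}{{P}P}P   [P -> { P } P]
{(())}{{P}P}P => {(())}{{{P}P}P}P   [P -> { P } P]
{(())}{{{P}P}P}P => {(())}{{{S}P}P}P   [P -> S]
{(())}{{{S}P}P}P => {(())}{{{(P)}P}P}P   [S -> ( P )]
{(())}{{{(P)}P}P}P => {(())}{{{({})}P}P}P   [P -> { }]
{(())}{{{({})}P}P}P => {(())}{{{({})}{}}P}P   [P -> { }]
{(())}{{{({})}{}}P}P => {(())}{{{({})}{}}{}}P   [P -> { }]
{(())}{{{({})}{}}{}}P => {(())}{{{({})}{}}{}}{}   [P -> { }]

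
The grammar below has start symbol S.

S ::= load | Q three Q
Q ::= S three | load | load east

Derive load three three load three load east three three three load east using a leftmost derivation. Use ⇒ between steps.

S ⇒ Q three Q   [S ::= Q three Q]
Q three Q ⇒ S three three Q   [Q ::= S three]
S three three Q ⇒ Q three Q three three Q   [S ::= Q three Q]
Q three Q three three Q ⇒ S three three Q three three Q   [Q ::= S three]
S three three Q three three Q ⇒ load three three Q three three Q   [S ::= load]
load three three Q three three Q ⇒ load three three S three three three Q   [Q ::= S three]
load three three S three three three Q ⇒ load three three Q three Q three three three Q   [S ::= Q three Q]
load three three Q three Q three three three Q ⇒ load three three load three Q three three three Q   [Q ::= load]
load three three load three Q three three three Q ⇒ load three three load three load east three three three Q   [Q ::= load east]
load three three load three load east three three three Q ⇒ load three three load three load east three three three load east   [Q ::= load east]

S ⇒ Q three Q ⇒ S three three Q ⇒ Q three Q three three Q ⇒ S three three Q three three Q ⇒ load three three Q three three Q ⇒ load three three S three three three Q ⇒ load three three Q three Q three three three Q ⇒ load three three load three Q three three three Q ⇒ load three three load three load east three three three Q ⇒ load three three load three load east three three three load east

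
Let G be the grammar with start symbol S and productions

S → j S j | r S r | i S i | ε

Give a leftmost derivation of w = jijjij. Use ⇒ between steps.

S ⇒ jSj ⇒ jiSij ⇒ jijSjij ⇒ jijjij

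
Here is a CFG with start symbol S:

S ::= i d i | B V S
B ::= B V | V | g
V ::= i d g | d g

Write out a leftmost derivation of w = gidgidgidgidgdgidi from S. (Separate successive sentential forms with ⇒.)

S ⇒ BVS   [S ::= B V S]
BVS ⇒ BVVS   [B ::= B V]
BVVS ⇒ BVVVS   [B ::= B V]
BVVVS ⇒ BVVVVS   [B ::= B V]
BVVVVS ⇒ BVVVVVS   [B ::= B V]
BVVVVVS ⇒ gVVVVVS   [B ::= g]
gVVVVVS ⇒ gidgVVVVS   [V ::= i d g]
gidgVVVVS ⇒ gidgidgVVVS   [V ::= i d g]
gidgidgVVVS ⇒ gidgidgidgVVS   [V ::= i d g]
gidgidgidgVVS ⇒ gidgidgidgidgVS   [V ::= i d g]
gidgidgidgidgVS ⇒ gidgidgidgidgdgS   [V ::= d g]
gidgidgidgidgdgS ⇒ gidgidgidgidgdgidi   [S ::= i d i]

S⇒BVS⇒BVVS⇒BVVVS⇒BVVVVS⇒BVVVVVS⇒gVVVVVS⇒gidgVVVVS⇒gidgidgVVVS⇒gidgidgidgVVS⇒gidgidgidgidgVS⇒gidgidgidgidgdgS⇒gidgidgidgidgdgidi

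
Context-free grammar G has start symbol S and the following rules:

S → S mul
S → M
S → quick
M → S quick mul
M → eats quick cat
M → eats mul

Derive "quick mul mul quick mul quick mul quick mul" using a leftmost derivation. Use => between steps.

S => M   [S → M]
M => S quick mul   [M → S quick mul]
S quick mul => M quick mul   [S → M]
M quick mul => S quick mul quick mul   [M → S quick mul]
S quick mul quick mul => M quick mul quick mul   [S → M]
M quick mul quick mul => S quick mul quick mul quick mul   [M → S quick mul]
S quick mul quick mul quick mul => S mul quick mul quick mul quick mul   [S → S mul]
S mul quick mul quick mul quick mul => S mul mul quick mul quick mul quick mul   [S → S mul]
S mul mul quick mul quick mul quick mul => quick mul mul quick mul quick mul quick mul   [S → quick]

S => M => S quick mul => M quick mul => S quick mul quick mul => M quick mul quick mul => S quick mul quick mul quick mul => S mul quick mul quick mul quick mul => S mul mul quick mul quick mul quick mul => quick mul mul quick mul quick mul quick mul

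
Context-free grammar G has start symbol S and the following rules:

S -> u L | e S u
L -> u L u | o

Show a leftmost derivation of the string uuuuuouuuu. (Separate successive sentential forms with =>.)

S => uL   [S -> u L]
uL => uuLu   [L -> u L u]
uuLu => uuuLuu   [L -> u L u]
uuuLuu => uuuuLuuu   [L -> u L u]
uuuuLuuu => uuuuuLuuuu   [L -> u L u]
uuuuuLuuuu => uuuuuouuuu   [L -> o]

S => uL => uuLu => uuuLuu => uuuuLuuu => uuuuuLuuuu => uuuuuouuuu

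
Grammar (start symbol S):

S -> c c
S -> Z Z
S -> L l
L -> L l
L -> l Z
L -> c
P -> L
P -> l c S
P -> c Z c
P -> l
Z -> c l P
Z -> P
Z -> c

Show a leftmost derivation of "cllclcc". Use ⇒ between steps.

S ⇒ ZZ ⇒ clPZ ⇒ cllcSZ ⇒ cllcZZZ ⇒ cllcPZZ ⇒ cllclZZ ⇒ cllclcZ ⇒ cllclcc

S ⇒ ZZ   [S -> Z Z]
ZZ ⇒ clPZ   [Z -> c l P]
clPZ ⇒ cllcSZ   [P -> l c S]
cllcSZ ⇒ cllcZZZ   [S -> Z Z]
cllcZZZ ⇒ cllcPZZ   [Z -> P]
cllcPZZ ⇒ cllclZZ   [P -> l]
cllclZZ ⇒ cllclcZ   [Z -> c]
cllclcZ ⇒ cllclcc   [Z -> c]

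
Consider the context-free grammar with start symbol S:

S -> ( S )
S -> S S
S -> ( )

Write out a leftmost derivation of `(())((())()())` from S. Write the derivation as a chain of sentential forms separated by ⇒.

S ⇒ SS ⇒ (S)S ⇒ (())S ⇒ (())(S) ⇒ (())(SS) ⇒ (())(SSS) ⇒ (())((S)SS) ⇒ (())((())SS) ⇒ (())((())()S) ⇒ (())((())()())

S ⇒ SS   [S -> S S]
SS ⇒ (S)S   [S -> ( S )]
(S)S ⇒ (())S   [S -> ( )]
(())S ⇒ (())(S)   [S -> ( S )]
(())(S) ⇒ (())(SS)   [S -> S S]
(())(SS) ⇒ (())(SSS)   [S -> S S]
(())(SSS) ⇒ (())((S)SS)   [S -> ( S )]
(())((S)SS) ⇒ (())((())SS)   [S -> ( )]
(())((())SS) ⇒ (())((())()S)   [S -> ( )]
(())((())()S) ⇒ (())((())()())   [S -> ( )]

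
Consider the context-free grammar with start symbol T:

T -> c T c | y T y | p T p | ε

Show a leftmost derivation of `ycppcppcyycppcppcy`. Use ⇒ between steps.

T ⇒ yTy ⇒ ycTcy ⇒ ycpTpcy ⇒ ycppTppcy ⇒ ycppcTcppcy ⇒ ycppcpTpcppcy ⇒ ycppcppTppcppcy ⇒ ycppcppcTcppcppcy ⇒ ycppcppcyTycppcppcy ⇒ ycppcppcyycppcppcy

T ⇒ yTy   [T -> y T y]
yTy ⇒ ycTcy   [T -> c T c]
ycTcy ⇒ ycpTpcy   [T -> p T p]
ycpTpcy ⇒ ycppTppcy   [T -> p T p]
ycppTppcy ⇒ ycppcTcppcy   [T -> c T c]
ycppcTcppcy ⇒ ycppcpTpcppcy   [T -> p T p]
ycppcpTpcppcy ⇒ ycppcppTppcppcy   [T -> p T p]
ycppcppTppcppcy ⇒ ycppcppcTcppcppcy   [T -> c T c]
ycppcppcTcppcppcy ⇒ ycppcppcyTycppcppcy   [T -> y T y]
ycppcppcyTycppcppcy ⇒ ycppcppcyycppcppcy   [T -> ε]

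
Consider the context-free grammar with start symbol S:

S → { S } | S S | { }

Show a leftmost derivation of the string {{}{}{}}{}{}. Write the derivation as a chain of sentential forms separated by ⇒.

S ⇒ SS ⇒ SSS ⇒ {S}SS ⇒ {SS}SS ⇒ {SSS}SS ⇒ {{}SS}SS ⇒ {{}{}S}SS ⇒ {{}{}{}}SS ⇒ {{}{}{}}{}S ⇒ {{}{}{}}{}{}

S ⇒ SS   [S → S S]
SS ⇒ SSS   [S → S S]
SSS ⇒ {S}SS   [S → { S }]
{S}SS ⇒ {SS}SS   [S → S S]
{SS}SS ⇒ {SSS}SS   [S → S S]
{SSS}SS ⇒ {{}SS}SS   [S → { }]
{{}SS}SS ⇒ {{}{}S}SS   [S → { }]
{{}{}S}SS ⇒ {{}{}{}}SS   [S → { }]
{{}{}{}}SS ⇒ {{}{}{}}{}S   [S → { }]
{{}{}{}}{}S ⇒ {{}{}{}}{}{}   [S → { }]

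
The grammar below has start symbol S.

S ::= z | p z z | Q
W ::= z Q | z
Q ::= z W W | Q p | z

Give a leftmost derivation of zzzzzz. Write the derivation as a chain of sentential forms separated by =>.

S => Q => zWW => zzQW => zzzWWW => zzzzWW => zzzzzW => zzzzzz

S => Q   [S ::= Q]
Q => zWW   [Q ::= z W W]
zWW => zzQW   [W ::= z Q]
zzQW => zzzWWW   [Q ::= z W W]
zzzWWW => zzzzWW   [W ::= z]
zzzzWW => zzzzzW   [W ::= z]
zzzzzW => zzzzzz   [W ::= z]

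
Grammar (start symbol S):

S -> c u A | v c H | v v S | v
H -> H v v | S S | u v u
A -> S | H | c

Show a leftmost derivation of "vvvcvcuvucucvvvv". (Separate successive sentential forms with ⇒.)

S ⇒ vvS   [S -> v v S]
vvS ⇒ vvvcH   [S -> v c H]
vvvcH ⇒ vvvcHvv   [H -> H v v]
vvvcHvv ⇒ vvvcHvvvv   [H -> H v v]
vvvcHvvvv ⇒ vvvcSSvvvv   [H -> S S]
vvvcSSvvvv ⇒ vvvcvcHSvvvv   [S -> v c H]
vvvcvcHSvvvv ⇒ vvvcvcuvuSvvvv   [H -> u v u]
vvvcvcuvuSvvvv ⇒ vvvcvcuvucuAvvvv   [S -> c u A]
vvvcvcuvucuAvvvv ⇒ vvvcvcuvucucvvvv   [A -> c]

S⇒vvS⇒vvvcH⇒vvvcHvv⇒vvvcHvvvv⇒vvvcSSvvvv⇒vvvcvcHSvvvv⇒vvvcvcuvuSvvvv⇒vvvcvcuvucuAvvvv⇒vvvcvcuvucucvvvv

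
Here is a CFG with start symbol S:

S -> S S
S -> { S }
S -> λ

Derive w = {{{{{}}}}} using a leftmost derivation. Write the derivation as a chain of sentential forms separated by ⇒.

S ⇒ {S}   [S -> { S }]
{S} ⇒ {{S}}   [S -> { S }]
{{S}} ⇒ {{SS}}   [S -> S S]
{{SS}} ⇒ {{{S}S}}   [S -> { S }]
{{{S}S}} ⇒ {{{SS}S}}   [S -> S S]
{{{SS}S}} ⇒ {{{{S}S}S}}   [S -> { S }]
{{{{S}S}S}} ⇒ {{{{SS}S}S}}   [S -> S S]
{{{{SS}S}S}} ⇒ {{{{{S}S}S}S}}   [S -> { S }]
{{{{{S}S}S}S}} ⇒ {{{{{}S}S}S}}   [S -> λ]
{{{{{}S}S}S}} ⇒ {{{{{}}S}S}}   [S -> λ]
{{{{{}}S}S}} ⇒ {{{{{}}}S}}   [S -> λ]
{{{{{}}}S}} ⇒ {{{{{}}}}}   [S -> λ]

S⇒{S}⇒{{S}}⇒{{SS}}⇒{{{S}S}}⇒{{{SS}S}}⇒{{{{S}S}S}}⇒{{{{SS}S}S}}⇒{{{{{S}S}S}S}}⇒{{{{{}S}S}S}}⇒{{{{{}}S}S}}⇒{{{{{}}}S}}⇒{{{{{}}}}}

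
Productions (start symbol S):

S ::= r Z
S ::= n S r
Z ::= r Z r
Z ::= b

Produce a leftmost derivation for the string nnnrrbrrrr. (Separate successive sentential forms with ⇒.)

S ⇒ nSr ⇒ nnSrr ⇒ nnnSrrr ⇒ nnnrZrrr ⇒ nnnrrZrrrr ⇒ nnnrrbrrrr

S ⇒ nSr   [S ::= n S r]
nSr ⇒ nnSrr   [S ::= n S r]
nnSrr ⇒ nnnSrrr   [S ::= n S r]
nnnSrrr ⇒ nnnrZrrr   [S ::= r Z]
nnnrZrrr ⇒ nnnrrZrrrr   [Z ::= r Z r]
nnnrrZrrrr ⇒ nnnrrbrrrr   [Z ::= b]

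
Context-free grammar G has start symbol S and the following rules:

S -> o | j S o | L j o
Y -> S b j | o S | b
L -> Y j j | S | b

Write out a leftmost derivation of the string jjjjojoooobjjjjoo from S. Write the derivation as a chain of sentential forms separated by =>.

S=>jSo=>jLjoo=>jYjjjoo=>jSbjjjjoo=>jjSobjjjjoo=>jjjSoobjjjjoo=>jjjjSooobjjjjoo=>jjjjLjoooobjjjjoo=>jjjjSjoooobjjjjoo=>jjjjojoooobjjjjoo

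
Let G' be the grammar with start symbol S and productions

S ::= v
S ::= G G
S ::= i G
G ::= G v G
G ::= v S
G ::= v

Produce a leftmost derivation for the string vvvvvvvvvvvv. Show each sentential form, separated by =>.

S => GG => vG => vvS => vvGG => vvGvGG => vvvvGG => vvvvGvGG => vvvvGvGvGG => vvvvvvGvGG => vvvvvvGvGvGG => vvvvvvvvGvGG => vvvvvvvvvvGG => vvvvvvvvvvvG => vvvvvvvvvvvv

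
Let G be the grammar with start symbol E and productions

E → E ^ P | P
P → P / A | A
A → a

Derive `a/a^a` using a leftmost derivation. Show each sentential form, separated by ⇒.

E ⇒ E^P ⇒ P^P ⇒ P/A^P ⇒ A/A^P ⇒ a/A^P ⇒ a/a^P ⇒ a/a^A ⇒ a/a^a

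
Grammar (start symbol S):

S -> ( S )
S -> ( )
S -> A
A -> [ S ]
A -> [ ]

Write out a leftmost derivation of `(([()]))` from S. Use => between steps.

S => (S)   [S -> ( S )]
(S) => ((S))   [S -> ( S )]
((S)) => ((A))   [S -> A]
((A)) => (([S]))   [A -> [ S ]]
(([S])) => (([()]))   [S -> ( )]

S=>(S)=>((S))=>((A))=>(([S]))=>(([()]))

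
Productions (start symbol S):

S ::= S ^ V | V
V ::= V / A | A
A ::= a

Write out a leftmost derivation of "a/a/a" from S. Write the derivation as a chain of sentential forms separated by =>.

S => V   [S ::= V]
V => V/A   [V ::= V / A]
V/A => V/A/A   [V ::= V / A]
V/A/A => A/A/A   [V ::= A]
A/A/A => a/A/A   [A ::= a]
a/A/A => a/a/A   [A ::= a]
a/a/A => a/a/a   [A ::= a]

S=>V=>V/A=>V/A/A=>A/A/A=>a/A/A=>a/a/A=>a/a/a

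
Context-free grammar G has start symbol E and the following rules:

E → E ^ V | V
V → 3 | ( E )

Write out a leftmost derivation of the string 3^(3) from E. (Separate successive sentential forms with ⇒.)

E ⇒ E^V ⇒ V^V ⇒ 3^V ⇒ 3^(E) ⇒ 3^(V) ⇒ 3^(3)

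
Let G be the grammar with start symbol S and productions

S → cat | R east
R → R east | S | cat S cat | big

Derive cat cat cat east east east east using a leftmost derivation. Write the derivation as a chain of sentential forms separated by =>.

S => R east => S east => R east east => S east east => R east east east => S east east east => R east east east east => cat S cat east east east east => cat cat cat east east east east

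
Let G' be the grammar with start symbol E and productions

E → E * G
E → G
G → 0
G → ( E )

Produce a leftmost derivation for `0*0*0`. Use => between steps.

E => E*G   [E → E * G]
E*G => E*G*G   [E → E * G]
E*G*G => G*G*G   [E → G]
G*G*G => 0*G*G   [G → 0]
0*G*G => 0*0*G   [G → 0]
0*0*G => 0*0*0   [G → 0]

E => E*G => E*G*G => G*G*G => 0*G*G => 0*0*G => 0*0*0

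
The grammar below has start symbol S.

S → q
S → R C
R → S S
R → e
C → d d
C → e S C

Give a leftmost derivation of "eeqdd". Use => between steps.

S => RC   [S → R C]
RC => eC   [R → e]
eC => eeSC   [C → e S C]
eeSC => eeqC   [S → q]
eeqC => eeqdd   [C → d d]

S => RC => eC => eeSC => eeqC => eeqdd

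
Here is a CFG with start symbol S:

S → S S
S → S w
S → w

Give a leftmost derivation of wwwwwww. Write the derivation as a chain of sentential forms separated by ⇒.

S ⇒ Sw ⇒ Sww ⇒ SSww ⇒ SSSww ⇒ SSSSww ⇒ SwSSSww ⇒ wwSSSww ⇒ wwwSSww ⇒ wwwwSww ⇒ wwwwwww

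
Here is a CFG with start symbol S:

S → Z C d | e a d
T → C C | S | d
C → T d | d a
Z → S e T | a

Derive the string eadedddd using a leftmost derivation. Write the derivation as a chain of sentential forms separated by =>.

S => ZCd => SeTCd => eadeTCd => eadedCd => eadedTdd => eadedddd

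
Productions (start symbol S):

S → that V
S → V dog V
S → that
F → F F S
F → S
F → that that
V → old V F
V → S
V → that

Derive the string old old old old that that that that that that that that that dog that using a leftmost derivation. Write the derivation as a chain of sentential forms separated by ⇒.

S ⇒ V dog V   [S → V dog V]
V dog V ⇒ old V F dog V   [V → old V F]
old V F dog V ⇒ old old V F F dog V   [V → old V F]
old old V F F dog V ⇒ old old old V F F F dog V   [V → old V F]
old old old V F F F dog V ⇒ old old old old V F F F F dog V   [V → old V F]
old old old old V F F F F dog V ⇒ old old old old S F F F F dog V   [V → S]
old old old old S F F F F dog V ⇒ old old old old that F F F F dog V   [S → that]
old old old old that F F F F dog V ⇒ old old old old that that that F F F dog V   [F → that that]
old old old old that that that F F F dog V ⇒ old old old old that that that that that F F dog V   [F → that that]
old old old old that that that that that F F dog V ⇒ old old old old that that that that that that that F dog V   [F → that that]
old old old old that that that that that that that F dog V ⇒ old old old old that that that that that that that that that dog V   [F → that that]
old old old old that that that that that that that that that dog V ⇒ old old old old that that that that that that that that that dog that   [V → that]

S ⇒ V dog V ⇒ old V F dog V ⇒ old old V F F dog V ⇒ old old old V F F F dog V ⇒ old old old old V F F F F dog V ⇒ old old old old S F F F F dog V ⇒ old old old old that F F F F dog V ⇒ old old old old that that that F F F dog V ⇒ old old old old that that that that that F F dog V ⇒ old old old old that that that that that that that F dog V ⇒ old old old old that that that that that that that that that dog V ⇒ old old old old that that that that that that that that that dog that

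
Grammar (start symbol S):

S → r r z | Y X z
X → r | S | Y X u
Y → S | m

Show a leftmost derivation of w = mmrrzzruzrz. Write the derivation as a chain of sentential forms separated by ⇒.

S ⇒ YXz ⇒ SXz ⇒ YXzXz ⇒ mXzXz ⇒ mYXuzXz ⇒ mSXuzXz ⇒ mYXzXuzXz ⇒ mmXzXuzXz ⇒ mmSzXuzXz ⇒ mmrrzzXuzXz ⇒ mmrrzzruzXz ⇒ mmrrzzruzrz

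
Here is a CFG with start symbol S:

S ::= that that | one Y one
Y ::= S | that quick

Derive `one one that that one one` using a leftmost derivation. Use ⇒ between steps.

S ⇒ one Y one ⇒ one S one ⇒ one one Y one one ⇒ one one S one one ⇒ one one that that one one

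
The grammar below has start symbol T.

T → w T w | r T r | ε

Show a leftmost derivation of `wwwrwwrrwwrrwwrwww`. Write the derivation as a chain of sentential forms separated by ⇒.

T ⇒ wTw   [T → w T w]
wTw ⇒ wwTww   [T → w T w]
wwTww ⇒ wwwTwww   [T → w T w]
wwwTwww ⇒ wwwrTrwww   [T → r T r]
wwwrTrwww ⇒ wwwrwTwrwww   [T → w T w]
wwwrwTwrwww ⇒ wwwrwwTwwrwww   [T → w T w]
wwwrwwTwwrwww ⇒ wwwrwwrTrwwrwww   [T → r T r]
wwwrwwrTrwwrwww ⇒ wwwrwwrrTrrwwrwww   [T → r T r]
wwwrwwrrTrrwwrwww ⇒ wwwrwwrrwTwrrwwrwww   [T → w T w]
wwwrwwrrwTwrrwwrwww ⇒ wwwrwwrrwwrrwwrwww   [T → ε]

T ⇒ wTw ⇒ wwTww ⇒ wwwTwww ⇒ wwwrTrwww ⇒ wwwrwTwrwww ⇒ wwwrwwTwwrwww ⇒ wwwrwwrTrwwrwww ⇒ wwwrwwrrTrrwwrwww ⇒ wwwrwwrrwTwrrwwrwww ⇒ wwwrwwrrwwrrwwrwww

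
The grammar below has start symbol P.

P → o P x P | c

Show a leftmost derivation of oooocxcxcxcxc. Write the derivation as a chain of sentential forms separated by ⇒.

P ⇒ oPxP   [P → o P x P]
oPxP ⇒ ooPxPxP   [P → o P x P]
ooPxPxP ⇒ oooPxPxPxP   [P → o P x P]
oooPxPxPxP ⇒ ooooPxPxPxPxP   [P → o P x P]
ooooPxPxPxPxP ⇒ oooocxPxPxPxP   [P → c]
oooocxPxPxPxP ⇒ oooocxcxPxPxP   [P → c]
oooocxcxPxPxP ⇒ oooocxcxcxPxP   [P → c]
oooocxcxcxPxP ⇒ oooocxcxcxcxP   [P → c]
oooocxcxcxcxP ⇒ oooocxcxcxcxc   [P → c]

P ⇒ oPxP ⇒ ooPxPxP ⇒ oooPxPxPxP ⇒ ooooPxPxPxPxP ⇒ oooocxPxPxPxP ⇒ oooocxcxPxPxP ⇒ oooocxcxcxPxP ⇒ oooocxcxcxcxP ⇒ oooocxcxcxcxc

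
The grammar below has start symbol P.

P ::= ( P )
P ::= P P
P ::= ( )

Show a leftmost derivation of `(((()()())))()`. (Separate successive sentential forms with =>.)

P => PP => (P)P => ((P))P => (((P)))P => (((PP)))P => (((PPP)))P => (((()PP)))P => (((()()P)))P => (((()()())))P => (((()()())))()

P => PP   [P ::= P P]
PP => (P)P   [P ::= ( P )]
(P)P => ((P))P   [P ::= ( P )]
((P))P => (((P)))P   [P ::= ( P )]
(((P)))P => (((PP)))P   [P ::= P P]
(((PP)))P => (((PPP)))P   [P ::= P P]
(((PPP)))P => (((()PP)))P   [P ::= ( )]
(((()PP)))P => (((()()P)))P   [P ::= ( )]
(((()()P)))P => (((()()())))P   [P ::= ( )]
(((()()())))P => (((()()())))()   [P ::= ( )]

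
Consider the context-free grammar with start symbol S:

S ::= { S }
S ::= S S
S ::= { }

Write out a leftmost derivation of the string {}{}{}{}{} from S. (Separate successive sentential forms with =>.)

S=>SS=>SSS=>SSSS=>{}SSS=>{}SSSS=>{}{}SSS=>{}{}{}SS=>{}{}{}{}S=>{}{}{}{}{}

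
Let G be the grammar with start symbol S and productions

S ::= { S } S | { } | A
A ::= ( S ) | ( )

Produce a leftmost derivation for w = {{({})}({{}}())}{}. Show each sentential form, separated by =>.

S=>{S}S=>{{S}S}S=>{{A}S}S=>{{(S)}S}S=>{{({})}S}S=>{{({})}A}S=>{{({})}(S)}S=>{{({})}({S}S)}S=>{{({})}({{}}S)}S=>{{({})}({{}}A)}S=>{{({})}({{}}())}S=>{{({})}({{}}())}{}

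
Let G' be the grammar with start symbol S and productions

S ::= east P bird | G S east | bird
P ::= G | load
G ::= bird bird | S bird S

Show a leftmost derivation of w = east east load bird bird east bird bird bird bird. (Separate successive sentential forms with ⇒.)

S ⇒ east P bird ⇒ east G bird ⇒ east S bird S bird ⇒ east east P bird bird S bird ⇒ east east load bird bird S bird ⇒ east east load bird bird east P bird bird ⇒ east east load bird bird east G bird bird ⇒ east east load bird bird east bird bird bird bird

S ⇒ east P bird   [S ::= east P bird]
east P bird ⇒ east G bird   [P ::= G]
east G bird ⇒ east S bird S bird   [G ::= S bird S]
east S bird S bird ⇒ east east P bird bird S bird   [S ::= east P bird]
east east P bird bird S bird ⇒ east east load bird bird S bird   [P ::= load]
east east load bird bird S bird ⇒ east east load bird bird east P bird bird   [S ::= east P bird]
east east load bird bird east P bird bird ⇒ east east load bird bird east G bird bird   [P ::= G]
east east load bird bird east G bird bird ⇒ east east load bird bird east bird bird bird bird   [G ::= bird bird]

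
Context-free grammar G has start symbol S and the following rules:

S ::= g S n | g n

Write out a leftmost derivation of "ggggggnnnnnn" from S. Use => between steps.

S => gSn => ggSnn => gggSnnn => ggggSnnnn => gggggSnnnnn => ggggggnnnnnn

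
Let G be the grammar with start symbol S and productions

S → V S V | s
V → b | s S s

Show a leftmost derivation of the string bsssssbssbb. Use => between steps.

S => VSV   [S → V S V]
VSV => bSV   [V → b]
bSV => bVSVV   [S → V S V]
bVSVV => bsSsSVV   [V → s S s]
bsSsSVV => bsVSVsSVV   [S → V S V]
bsVSVsSVV => bssSsSVsSVV   [V → s S s]
bssSsSVsSVV => bssssSVsSVV   [S → s]
bssssSVsSVV => bsssssVsSVV   [S → s]
bsssssVsSVV => bsssssbsSVV   [V → b]
bsssssbsSVV => bsssssbssVV   [S → s]
bsssssbssVV => bsssssbssbV   [V → b]
bsssssbssbV => bsssssbssbb   [V → b]

S => VSV => bSV => bVSVV => bsSsSVV => bsVSVsSVV => bssSsSVsSVV => bssssSVsSVV => bsssssVsSVV => bsssssbsSVV => bsssssbssVV => bsssssbssbV => bsssssbssbb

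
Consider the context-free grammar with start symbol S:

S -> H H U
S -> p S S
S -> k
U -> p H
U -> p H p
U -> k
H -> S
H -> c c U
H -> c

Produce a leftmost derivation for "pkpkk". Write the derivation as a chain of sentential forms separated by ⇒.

S ⇒ pSS   [S -> p S S]
pSS ⇒ pkS   [S -> k]
pkS ⇒ pkpSS   [S -> p S S]
pkpSS ⇒ pkpkS   [S -> k]
pkpkS ⇒ pkpkk   [S -> k]

S⇒pSS⇒pkS⇒pkpSS⇒pkpkS⇒pkpkk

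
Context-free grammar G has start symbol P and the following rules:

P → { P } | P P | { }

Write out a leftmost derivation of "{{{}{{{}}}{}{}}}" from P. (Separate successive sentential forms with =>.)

P => {P}   [P → { P }]
{P} => {{P}}   [P → { P }]
{{P}} => {{PP}}   [P → P P]
{{PP}} => {{PPP}}   [P → P P]
{{PPP}} => {{PPPP}}   [P → P P]
{{PPPP}} => {{{}PPP}}   [P → { }]
{{{}PPP}} => {{{}{P}PP}}   [P → { P }]
{{{}{P}PP}} => {{{}{{P}}PP}}   [P → { P }]
{{{}{{P}}PP}} => {{{}{{{}}}PP}}   [P → { }]
{{{}{{{}}}PP}} => {{{}{{{}}}{}P}}   [P → { }]
{{{}{{{}}}{}P}} => {{{}{{{}}}{}{}}}   [P → { }]

P => {P} => {{P}} => {{PP}} => {{PPP}} => {{PPPP}} => {{{}PPP}} => {{{}{P}PP}} => {{{}{{P}}PP}} => {{{}{{{}}}PP}} => {{{}{{{}}}{}P}} => {{{}{{{}}}{}{}}}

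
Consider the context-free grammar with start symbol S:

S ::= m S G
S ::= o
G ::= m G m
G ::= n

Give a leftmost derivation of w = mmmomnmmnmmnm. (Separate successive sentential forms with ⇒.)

S ⇒ mSG ⇒ mmSGG ⇒ mmmSGGG ⇒ mmmoGGG ⇒ mmmomGmGG ⇒ mmmomnmGG ⇒ mmmomnmmGmG ⇒ mmmomnmmnmG ⇒ mmmomnmmnmmGm ⇒ mmmomnmmnmmnm

S ⇒ mSG   [S ::= m S G]
mSG ⇒ mmSGG   [S ::= m S G]
mmSGG ⇒ mmmSGGG   [S ::= m S G]
mmmSGGG ⇒ mmmoGGG   [S ::= o]
mmmoGGG ⇒ mmmomGmGG   [G ::= m G m]
mmmomGmGG ⇒ mmmomnmGG   [G ::= n]
mmmomnmGG ⇒ mmmomnmmGmG   [G ::= m G m]
mmmomnmmGmG ⇒ mmmomnmmnmG   [G ::= n]
mmmomnmmnmG ⇒ mmmomnmmnmmGm   [G ::= m G m]
mmmomnmmnmmGm ⇒ mmmomnmmnmmnm   [G ::= n]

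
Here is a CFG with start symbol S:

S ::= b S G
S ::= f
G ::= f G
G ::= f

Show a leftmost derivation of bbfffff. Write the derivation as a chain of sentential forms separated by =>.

S => bSG => bbSGG => bbfGG => bbffGG => bbfffGG => bbffffG => bbfffff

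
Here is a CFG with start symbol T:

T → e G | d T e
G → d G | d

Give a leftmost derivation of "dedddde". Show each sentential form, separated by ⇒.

T⇒dTe⇒deGe⇒dedGe⇒deddGe⇒dedddGe⇒dedddde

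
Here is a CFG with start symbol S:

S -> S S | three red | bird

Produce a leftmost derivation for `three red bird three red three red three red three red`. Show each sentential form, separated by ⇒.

S ⇒ S S ⇒ three red S ⇒ three red S S ⇒ three red S S S ⇒ three red S S S S ⇒ three red bird S S S ⇒ three red bird three red S S ⇒ three red bird three red three red S ⇒ three red bird three red three red S S ⇒ three red bird three red three red three red S ⇒ three red bird three red three red three red three red

S ⇒ S S   [S -> S S]
S S ⇒ three red S   [S -> three red]
three red S ⇒ three red S S   [S -> S S]
three red S S ⇒ three red S S S   [S -> S S]
three red S S S ⇒ three red S S S S   [S -> S S]
three red S S S S ⇒ three red bird S S S   [S -> bird]
three red bird S S S ⇒ three red bird three red S S   [S -> three red]
three red bird three red S S ⇒ three red bird three red three red S   [S -> three red]
three red bird three red three red S ⇒ three red bird three red three red S S   [S -> S S]
three red bird three red three red S S ⇒ three red bird three red three red three red S   [S -> three red]
three red bird three red three red three red S ⇒ three red bird three red three red three red three red   [S -> three red]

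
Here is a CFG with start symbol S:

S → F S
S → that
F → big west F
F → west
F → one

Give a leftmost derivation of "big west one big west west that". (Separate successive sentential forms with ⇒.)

S ⇒ F S ⇒ big west F S ⇒ big west one S ⇒ big west one F S ⇒ big west one big west F S ⇒ big west one big west west S ⇒ big west one big west west that

S ⇒ F S   [S → F S]
F S ⇒ big west F S   [F → big west F]
big west F S ⇒ big west one S   [F → one]
big west one S ⇒ big west one F S   [S → F S]
big west one F S ⇒ big west one big west F S   [F → big west F]
big west one big west F S ⇒ big west one big west west S   [F → west]
big west one big west west S ⇒ big west one big west west that   [S → that]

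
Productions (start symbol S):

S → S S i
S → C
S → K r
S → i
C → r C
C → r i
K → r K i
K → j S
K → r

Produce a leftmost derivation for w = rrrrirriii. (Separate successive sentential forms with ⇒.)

S ⇒ SSi   [S → S S i]
SSi ⇒ SSiSi   [S → S S i]
SSiSi ⇒ CSiSi   [S → C]
CSiSi ⇒ rCSiSi   [C → r C]
rCSiSi ⇒ rrCSiSi   [C → r C]
rrCSiSi ⇒ rrrCSiSi   [C → r C]
rrrCSiSi ⇒ rrrriSiSi   [C → r i]
rrrriSiSi ⇒ rrrriKriSi   [S → K r]
rrrriKriSi ⇒ rrrrirriSi   [K → r]
rrrrirriSi ⇒ rrrrirriii   [S → i]

S ⇒ SSi ⇒ SSiSi ⇒ CSiSi ⇒ rCSiSi ⇒ rrCSiSi ⇒ rrrCSiSi ⇒ rrrriSiSi ⇒ rrrriKriSi ⇒ rrrrirriSi ⇒ rrrrirriii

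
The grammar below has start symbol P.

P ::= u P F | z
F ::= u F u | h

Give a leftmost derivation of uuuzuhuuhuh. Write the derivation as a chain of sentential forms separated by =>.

P=>uPF=>uuPFF=>uuuPFFF=>uuuzFFF=>uuuzuFuFF=>uuuzuhuFF=>uuuzuhuuFuF=>uuuzuhuuhuF=>uuuzuhuuhuh

P => uPF   [P ::= u P F]
uPF => uuPFF   [P ::= u P F]
uuPFF => uuuPFFF   [P ::= u P F]
uuuPFFF => uuuzFFF   [P ::= z]
uuuzFFF => uuuzuFuFF   [F ::= u F u]
uuuzuFuFF => uuuzuhuFF   [F ::= h]
uuuzuhuFF => uuuzuhuuFuF   [F ::= u F u]
uuuzuhuuFuF => uuuzuhuuhuF   [F ::= h]
uuuzuhuuhuF => uuuzuhuuhuh   [F ::= h]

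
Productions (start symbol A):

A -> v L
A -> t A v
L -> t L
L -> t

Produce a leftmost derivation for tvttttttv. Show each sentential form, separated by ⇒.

A ⇒ tAv   [A -> t A v]
tAv ⇒ tvLv   [A -> v L]
tvLv ⇒ tvtLv   [L -> t L]
tvtLv ⇒ tvttLv   [L -> t L]
tvttLv ⇒ tvtttLv   [L -> t L]
tvtttLv ⇒ tvttttLv   [L -> t L]
tvttttLv ⇒ tvtttttLv   [L -> t L]
tvtttttLv ⇒ tvttttttv   [L -> t]

A ⇒ tAv ⇒ tvLv ⇒ tvtLv ⇒ tvttLv ⇒ tvtttLv ⇒ tvttttLv ⇒ tvtttttLv ⇒ tvttttttv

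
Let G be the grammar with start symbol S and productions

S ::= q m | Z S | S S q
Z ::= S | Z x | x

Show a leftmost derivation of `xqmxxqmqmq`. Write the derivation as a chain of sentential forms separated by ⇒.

S ⇒ SSq ⇒ ZSSq ⇒ xSSq ⇒ xZSSq ⇒ xZxSSq ⇒ xZxxSSq ⇒ xSxxSSq ⇒ xqmxxSSq ⇒ xqmxxqmSq ⇒ xqmxxqmqmq

S ⇒ SSq   [S ::= S S q]
SSq ⇒ ZSSq   [S ::= Z S]
ZSSq ⇒ xSSq   [Z ::= x]
xSSq ⇒ xZSSq   [S ::= Z S]
xZSSq ⇒ xZxSSq   [Z ::= Z x]
xZxSSq ⇒ xZxxSSq   [Z ::= Z x]
xZxxSSq ⇒ xSxxSSq   [Z ::= S]
xSxxSSq ⇒ xqmxxSSq   [S ::= q m]
xqmxxSSq ⇒ xqmxxqmSq   [S ::= q m]
xqmxxqmSq ⇒ xqmxxqmqmq   [S ::= q m]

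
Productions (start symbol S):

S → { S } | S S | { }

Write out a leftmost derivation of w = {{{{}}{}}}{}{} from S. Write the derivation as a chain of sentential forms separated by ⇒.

S ⇒ SS   [S → S S]
SS ⇒ SSS   [S → S S]
SSS ⇒ {S}SS   [S → { S }]
{S}SS ⇒ {{S}}SS   [S → { S }]
{{S}}SS ⇒ {{SS}}SS   [S → S S]
{{SS}}SS ⇒ {{{S}S}}SS   [S → { S }]
{{{S}S}}SS ⇒ {{{{}}S}}SS   [S → { }]
{{{{}}S}}SS ⇒ {{{{}}{}}}SS   [S → { }]
{{{{}}{}}}SS ⇒ {{{{}}{}}}{}S   [S → { }]
{{{{}}{}}}{}S ⇒ {{{{}}{}}}{}{}   [S → { }]

S⇒SS⇒SSS⇒{S}SS⇒{{S}}SS⇒{{SS}}SS⇒{{{S}S}}SS⇒{{{{}}S}}SS⇒{{{{}}{}}}SS⇒{{{{}}{}}}{}S⇒{{{{}}{}}}{}{}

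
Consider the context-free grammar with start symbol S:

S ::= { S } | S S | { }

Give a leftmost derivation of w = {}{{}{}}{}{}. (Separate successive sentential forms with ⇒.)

S ⇒ SS   [S ::= S S]
SS ⇒ SSS   [S ::= S S]
SSS ⇒ SSSS   [S ::= S S]
SSSS ⇒ {}SSS   [S ::= { }]
{}SSS ⇒ {}{S}SS   [S ::= { S }]
{}{S}SS ⇒ {}{SS}SS   [S ::= S S]
{}{SS}SS ⇒ {}{{}S}SS   [S ::= { }]
{}{{}S}SS ⇒ {}{{}{}}SS   [S ::= { }]
{}{{}{}}SS ⇒ {}{{}{}}{}S   [S ::= { }]
{}{{}{}}{}S ⇒ {}{{}{}}{}{}   [S ::= { }]

S ⇒ SS ⇒ SSS ⇒ SSSS ⇒ {}SSS ⇒ {}{S}SS ⇒ {}{SS}SS ⇒ {}{{}S}SS ⇒ {}{{}{}}SS ⇒ {}{{}{}}{}S ⇒ {}{{}{}}{}{}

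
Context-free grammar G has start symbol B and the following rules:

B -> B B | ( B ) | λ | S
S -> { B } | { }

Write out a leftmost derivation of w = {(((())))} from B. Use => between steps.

B => S => {B} => {(B)} => {((B))} => {(((B)))} => {((((B))))} => {(((())))}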